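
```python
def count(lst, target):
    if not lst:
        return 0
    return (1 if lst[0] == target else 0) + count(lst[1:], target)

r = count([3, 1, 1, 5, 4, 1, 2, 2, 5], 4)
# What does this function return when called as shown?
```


count([3, 1, 1, 5, 4, 1, 2, 2, 5], 4)
lst[0]=3 != 4: 0 + count([1, 1, 5, 4, 1, 2, 2, 5], 4)
lst[0]=1 != 4: 0 + count([1, 5, 4, 1, 2, 2, 5], 4)
lst[0]=1 != 4: 0 + count([5, 4, 1, 2, 2, 5], 4)
lst[0]=5 != 4: 0 + count([4, 1, 2, 2, 5], 4)
lst[0]=4 == 4: 1 + count([1, 2, 2, 5], 4)
lst[0]=1 != 4: 0 + count([2, 2, 5], 4)
lst[0]=2 != 4: 0 + count([2, 5], 4)
lst[0]=2 != 4: 0 + count([5], 4)
lst[0]=5 != 4: 0 + count([], 4)
= 1


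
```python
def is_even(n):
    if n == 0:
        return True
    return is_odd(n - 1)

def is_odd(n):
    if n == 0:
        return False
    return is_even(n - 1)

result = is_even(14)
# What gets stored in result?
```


is_even(14)
= is_odd(13)
= is_even(12)
= is_odd(11)
= is_even(10)
= is_odd(9)
= is_even(8)
= is_odd(7)
= is_even(6)
= is_odd(5)
= is_even(4)
= is_odd(3)
= is_even(2)
= is_odd(1)
= is_even(0)
n == 0: return True
= True


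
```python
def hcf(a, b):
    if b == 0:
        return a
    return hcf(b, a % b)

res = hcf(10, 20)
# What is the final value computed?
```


hcf(10, 20)
= hcf(20, 10 % 20) = hcf(20, 10)
= hcf(10, 20 % 10) = hcf(10, 0)
b == 0, return a = 10


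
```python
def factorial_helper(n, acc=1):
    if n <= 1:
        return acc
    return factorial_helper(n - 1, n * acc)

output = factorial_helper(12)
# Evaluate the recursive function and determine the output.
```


factorial_helper(12, 1)
= factorial_helper(11, 12 * 1) = factorial_helper(11, 12)
= factorial_helper(10, 11 * 12) = factorial_helper(10, 132)
= factorial_helper(9, 10 * 132) = factorial_helper(9, 1320)
= factorial_helper(8, 9 * 1320) = factorial_helper(8, 11880)
= factorial_helper(7, 8 * 11880) = factorial_helper(7, 95040)
= factorial_helper(6, 7 * 95040) = factorial_helper(6, 665280)
= factorial_helper(5, 6 * 665280) = factorial_helper(5, 3991680)
= factorial_helper(4, 5 * 3991680) = factorial_helper(4, 19958400)
= factorial_helper(3, 4 * 19958400) = factorial_helper(3, 79833600)
= factorial_helper(2, 3 * 79833600) = factorial_helper(2, 239500800)
= factorial_helper(1, 2 * 239500800) = factorial_helper(1, 479001600)
n <= 1, return acc = 479001600


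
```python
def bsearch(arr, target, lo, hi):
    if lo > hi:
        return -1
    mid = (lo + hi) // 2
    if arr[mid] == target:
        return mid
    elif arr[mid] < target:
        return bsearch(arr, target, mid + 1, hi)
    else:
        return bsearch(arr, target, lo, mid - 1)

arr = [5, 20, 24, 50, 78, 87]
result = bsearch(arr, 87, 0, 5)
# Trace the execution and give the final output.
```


bsearch(arr, 87, 0, 5)
lo=0, hi=5, mid=2, arr[mid]=24
24 < 87, search right half
lo=3, hi=5, mid=4, arr[mid]=78
78 < 87, search right half
lo=5, hi=5, mid=5, arr[mid]=87
arr[5] == 87, found at index 5
= 5


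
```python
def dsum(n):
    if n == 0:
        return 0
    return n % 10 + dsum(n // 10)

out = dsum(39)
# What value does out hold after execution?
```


dsum(39)
= 9 + dsum(3)
= 9 + 3 + dsum(0)
= 9 + 3 + 0
= 12


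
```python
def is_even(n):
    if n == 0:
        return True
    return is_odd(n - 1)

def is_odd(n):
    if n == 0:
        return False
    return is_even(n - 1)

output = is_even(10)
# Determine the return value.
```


is_even(10)
= is_odd(9)
= is_even(8)
= is_odd(7)
= is_even(6)
= is_odd(5)
= is_even(4)
= is_odd(3)
= is_even(2)
= is_odd(1)
= is_even(0)
n == 0: return True
= True


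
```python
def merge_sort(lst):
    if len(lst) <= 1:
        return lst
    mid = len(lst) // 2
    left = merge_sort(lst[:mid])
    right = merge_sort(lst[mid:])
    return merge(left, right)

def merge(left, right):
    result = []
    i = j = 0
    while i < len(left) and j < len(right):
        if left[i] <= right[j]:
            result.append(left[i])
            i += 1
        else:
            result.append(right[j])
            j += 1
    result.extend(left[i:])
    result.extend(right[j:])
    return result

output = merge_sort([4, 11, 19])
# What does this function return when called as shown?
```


merge_sort([4, 11, 19])
Split into [4] and [11, 19]
Left sorted: [4]
Right sorted: [11, 19]
Merge [4] and [11, 19]
= [4, 11, 19]


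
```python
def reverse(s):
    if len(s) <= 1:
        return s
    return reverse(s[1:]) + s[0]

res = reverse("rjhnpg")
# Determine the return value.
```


reverse("rjhnpg")
= reverse("jhnpg") + "r"
= reverse("hnpg") + "j" + "r"
= reverse("npg") + "h" + "j" + "r"
= reverse("pg") + "n" + "h" + "j" + "r"
= reverse("g") + "p" + "n" + "h" + "j" + "r"
= "g" + "p" + "n" + "h" + "j" + "r"
= "gpnhjr"


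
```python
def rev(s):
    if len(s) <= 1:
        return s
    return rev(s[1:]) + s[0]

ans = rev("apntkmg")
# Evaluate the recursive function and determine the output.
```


rev("apntkmg")
= rev("pntkmg") + "a"
= rev("ntkmg") + "p" + "a"
= rev("tkmg") + "n" + "p" + "a"
= rev("kmg") + "t" + "n" + "p" + "a"
= rev("mg") + "k" + "t" + "n" + "p" + "a"
= rev("g") + "m" + "k" + "t" + "n" + "p" + "a"
= "g" + "m" + "k" + "t" + "n" + "p" + "a"
= "gmktnpa"


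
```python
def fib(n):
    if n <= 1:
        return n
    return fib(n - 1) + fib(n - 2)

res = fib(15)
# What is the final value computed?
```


fib(15)
= fib(14) + fib(13)
= (fib(13) + fib(12)) + fib(13)
Computing bottom-up: fib(0)=0, fib(1)=1, fib(2)=1, fib(3)=2, fib(4)=3, fib(5)=5, fib(6)=8, fib(7)=13, fib(8)=21, fib(9)=34, fib(10)=55, fib(11)=89, fib(12)=144, fib(13)=233, fib(14)=377, fib(15)=610
= 610


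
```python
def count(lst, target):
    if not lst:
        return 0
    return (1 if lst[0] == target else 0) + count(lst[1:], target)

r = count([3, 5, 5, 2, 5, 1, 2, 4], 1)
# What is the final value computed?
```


count([3, 5, 5, 2, 5, 1, 2, 4], 1)
lst[0]=3 != 1: 0 + count([5, 5, 2, 5, 1, 2, 4], 1)
lst[0]=5 != 1: 0 + count([5, 2, 5, 1, 2, 4], 1)
lst[0]=5 != 1: 0 + count([2, 5, 1, 2, 4], 1)
lst[0]=2 != 1: 0 + count([5, 1, 2, 4], 1)
lst[0]=5 != 1: 0 + count([1, 2, 4], 1)
lst[0]=1 == 1: 1 + count([2, 4], 1)
lst[0]=2 != 1: 0 + count([4], 1)
lst[0]=4 != 1: 0 + count([], 1)
= 1


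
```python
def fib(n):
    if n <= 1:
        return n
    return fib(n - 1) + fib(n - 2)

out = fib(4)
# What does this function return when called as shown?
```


fib(4)
= fib(3) + fib(2)
= (fib(2) + fib(1)) + fib(2)
Computing bottom-up: fib(0)=0, fib(1)=1, fib(2)=1, fib(3)=2, fib(4)=3
= 3


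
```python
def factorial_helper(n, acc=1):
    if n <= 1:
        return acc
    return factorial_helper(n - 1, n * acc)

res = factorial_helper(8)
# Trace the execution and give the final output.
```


factorial_helper(8, 1)
= factorial_helper(7, 8 * 1) = factorial_helper(7, 8)
= factorial_helper(6, 7 * 8) = factorial_helper(6, 56)
= factorial_helper(5, 6 * 56) = factorial_helper(5, 336)
= factorial_helper(4, 5 * 336) = factorial_helper(4, 1680)
= factorial_helper(3, 4 * 1680) = factorial_helper(3, 6720)
= factorial_helper(2, 3 * 6720) = factorial_helper(2, 20160)
= factorial_helper(1, 2 * 20160) = factorial_helper(1, 40320)
n <= 1, return acc = 40320


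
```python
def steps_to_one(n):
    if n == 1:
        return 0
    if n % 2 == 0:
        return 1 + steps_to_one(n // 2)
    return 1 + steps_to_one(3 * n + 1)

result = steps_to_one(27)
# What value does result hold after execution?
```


steps_to_one(27)
27 is odd -> 3*27+1 = 82 -> steps_to_one(82)
82 is even -> steps_to_one(41)
41 is odd -> 3*41+1 = 124 -> steps_to_one(124)
124 is even -> steps_to_one(62)
62 is even -> steps_to_one(31)
31 is odd -> 3*31+1 = 94 -> steps_to_one(94)
94 is even -> steps_to_one(47)
47 is odd -> 3*47+1 = 142 -> steps_to_one(142)
142 is even -> steps_to_one(71)
71 is odd -> 3*71+1 = 214 -> steps_to_one(214)
214 is even -> steps_to_one(107)
107 is odd -> 3*107+1 = 322 -> steps_to_one(322)
322 is even -> steps_to_one(161)
161 is odd -> 3*161+1 = 484 -> steps_to_one(484)
484 is even -> steps_to_one(242)
242 is even -> steps_to_one(121)
121 is odd -> 3*121+1 = 364 -> steps_to_one(364)
364 is even -> steps_to_one(182)
182 is even -> steps_to_one(91)
91 is odd -> 3*91+1 = 274 -> steps_to_one(274)
274 is even -> steps_to_one(137)
137 is odd -> 3*137+1 = 412 -> steps_to_one(412)
412 is even -> steps_to_one(206)
206 is even -> steps_to_one(103)
103 is odd -> 3*103+1 = 310 -> steps_to_one(310)
310 is even -> steps_to_one(155)
155 is odd -> 3*155+1 = 466 -> steps_to_one(466)
466 is even -> steps_to_one(233)
233 is odd -> 3*233+1 = 700 -> steps_to_one(700)
700 is even -> steps_to_one(350)
350 is even -> steps_to_one(175)
175 is odd -> 3*175+1 = 526 -> steps_to_one(526)
526 is even -> steps_to_one(263)
263 is odd -> 3*263+1 = 790 -> steps_to_one(790)
790 is even -> steps_to_one(395)
395 is odd -> 3*395+1 = 1186 -> steps_to_one(1186)
1186 is even -> steps_to_one(593)
593 is odd -> 3*593+1 = 1780 -> steps_to_one(1780)
1780 is even -> steps_to_one(890)
890 is even -> steps_to_one(445)
445 is odd -> 3*445+1 = 1336 -> steps_to_one(1336)
1336 is even -> steps_to_one(668)
668 is even -> steps_to_one(334)
334 is even -> steps_to_one(167)
167 is odd -> 3*167+1 = 502 -> steps_to_one(502)
502 is even -> steps_to_one(251)
251 is odd -> 3*251+1 = 754 -> steps_to_one(754)
754 is even -> steps_to_one(377)
377 is odd -> 3*377+1 = 1132 -> steps_to_one(1132)
1132 is even -> steps_to_one(566)
566 is even -> steps_to_one(283)
283 is odd -> 3*283+1 = 850 -> steps_to_one(850)
850 is even -> steps_to_one(425)
425 is odd -> 3*425+1 = 1276 -> steps_to_one(1276)
1276 is even -> steps_to_one(638)
638 is even -> steps_to_one(319)
319 is odd -> 3*319+1 = 958 -> steps_to_one(958)
958 is even -> steps_to_one(479)
479 is odd -> 3*479+1 = 1438 -> steps_to_one(1438)
1438 is even -> steps_to_one(719)
719 is odd -> 3*719+1 = 2158 -> steps_to_one(2158)
2158 is even -> steps_to_one(1079)
1079 is odd -> 3*1079+1 = 3238 -> steps_to_one(3238)
3238 is even -> steps_to_one(1619)
1619 is odd -> 3*1619+1 = 4858 -> steps_to_one(4858)
4858 is even -> steps_to_one(2429)
2429 is odd -> 3*2429+1 = 7288 -> steps_to_one(7288)
7288 is even -> steps_to_one(3644)
3644 is even -> steps_to_one(1822)
1822 is even -> steps_to_one(911)
911 is odd -> 3*911+1 = 2734 -> steps_to_one(2734)
2734 is even -> steps_to_one(1367)
1367 is odd -> 3*1367+1 = 4102 -> steps_to_one(4102)
4102 is even -> steps_to_one(2051)
2051 is odd -> 3*2051+1 = 6154 -> steps_to_one(6154)
6154 is even -> steps_to_one(3077)
3077 is odd -> 3*3077+1 = 9232 -> steps_to_one(9232)
9232 is even -> steps_to_one(4616)
4616 is even -> steps_to_one(2308)
2308 is even -> steps_to_one(1154)
1154 is even -> steps_to_one(577)
577 is odd -> 3*577+1 = 1732 -> steps_to_one(1732)
1732 is even -> steps_to_one(866)
866 is even -> steps_to_one(433)
433 is odd -> 3*433+1 = 1300 -> steps_to_one(1300)
1300 is even -> steps_to_one(650)
650 is even -> steps_to_one(325)
325 is odd -> 3*325+1 = 976 -> steps_to_one(976)
976 is even -> steps_to_one(488)
488 is even -> steps_to_one(244)
244 is even -> steps_to_one(122)
122 is even -> steps_to_one(61)
61 is odd -> 3*61+1 = 184 -> steps_to_one(184)
184 is even -> steps_to_one(92)
92 is even -> steps_to_one(46)
46 is even -> steps_to_one(23)
23 is odd -> 3*23+1 = 70 -> steps_to_one(70)
70 is even -> steps_to_one(35)
35 is odd -> 3*35+1 = 106 -> steps_to_one(106)
106 is even -> steps_to_one(53)
53 is odd -> 3*53+1 = 160 -> steps_to_one(160)
160 is even -> steps_to_one(80)
80 is even -> steps_to_one(40)
40 is even -> steps_to_one(20)
20 is even -> steps_to_one(10)
10 is even -> steps_to_one(5)
5 is odd -> 3*5+1 = 16 -> steps_to_one(16)
16 is even -> steps_to_one(8)
8 is even -> steps_to_one(4)
4 is even -> steps_to_one(2)
2 is even -> steps_to_one(1)
Reached 1 after 111 steps
= 111


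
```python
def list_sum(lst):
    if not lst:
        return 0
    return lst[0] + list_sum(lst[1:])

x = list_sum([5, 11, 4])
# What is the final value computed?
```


list_sum([5, 11, 4])
= 5 + list_sum([11, 4])
= 5 + 11 + list_sum([4])
= 5 + 11 + 4 + list_sum([])
= 5 + 11 + 4 + 0
= 20


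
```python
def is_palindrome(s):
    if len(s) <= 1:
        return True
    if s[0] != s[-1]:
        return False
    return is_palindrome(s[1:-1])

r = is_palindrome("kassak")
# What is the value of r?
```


is_palindrome("kassak")
"kassak": s[0]='k' == s[-1]='k' -> is_palindrome("assa")
"assa": s[0]='a' == s[-1]='a' -> is_palindrome("ss")
"ss": s[0]='s' == s[-1]='s' -> is_palindrome("")
"": len <= 1 -> True
= True


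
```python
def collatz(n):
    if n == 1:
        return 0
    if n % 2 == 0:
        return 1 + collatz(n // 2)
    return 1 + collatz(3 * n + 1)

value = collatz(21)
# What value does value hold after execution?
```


collatz(21)
21 is odd -> 3*21+1 = 64 -> collatz(64)
64 is even -> collatz(32)
32 is even -> collatz(16)
16 is even -> collatz(8)
8 is even -> collatz(4)
4 is even -> collatz(2)
2 is even -> collatz(1)
Reached 1 after 7 steps
= 7


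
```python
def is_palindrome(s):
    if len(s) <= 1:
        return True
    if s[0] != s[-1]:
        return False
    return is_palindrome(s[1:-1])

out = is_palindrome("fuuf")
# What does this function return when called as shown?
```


is_palindrome("fuuf")
"fuuf": s[0]='f' == s[-1]='f' -> is_palindrome("uu")
"uu": s[0]='u' == s[-1]='u' -> is_palindrome("")
"": len <= 1 -> True
= True


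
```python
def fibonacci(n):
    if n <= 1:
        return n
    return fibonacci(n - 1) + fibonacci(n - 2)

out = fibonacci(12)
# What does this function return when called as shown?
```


fibonacci(12)
= fibonacci(11) + fibonacci(10)
= (fibonacci(10) + fibonacci(9)) + fibonacci(10)
Computing bottom-up: fibonacci(0)=0, fibonacci(1)=1, fibonacci(2)=1, fibonacci(3)=2, fibonacci(4)=3, fibonacci(5)=5, fibonacci(6)=8, fibonacci(7)=13, fibonacci(8)=21, fibonacci(9)=34, fibonacci(10)=55, fibonacci(11)=89, fibonacci(12)=144
= 144


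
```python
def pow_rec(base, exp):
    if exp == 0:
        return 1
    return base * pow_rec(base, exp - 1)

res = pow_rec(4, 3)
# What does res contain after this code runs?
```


pow_rec(4, 3)
= 4 * pow_rec(4, 2)
= 4 * 4 * pow_rec(4, 1)
= 4 * 4 * 4 * pow_rec(4, 0)
= 4 * 4 * 4 * 1
= 64


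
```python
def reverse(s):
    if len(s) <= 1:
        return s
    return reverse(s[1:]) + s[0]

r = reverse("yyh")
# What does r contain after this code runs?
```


reverse("yyh")
= reverse("yh") + "y"
= reverse("h") + "y" + "y"
= "h" + "y" + "y"
= "hyy"


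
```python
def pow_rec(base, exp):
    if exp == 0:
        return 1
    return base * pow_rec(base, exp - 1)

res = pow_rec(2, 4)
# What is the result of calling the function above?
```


pow_rec(2, 4)
= 2 * pow_rec(2, 3)
= 2 * 2 * pow_rec(2, 2)
= 2 * 2 * 2 * pow_rec(2, 1)
= 2 * 2 * 2 * 2 * pow_rec(2, 0)
= 2 * 2 * 2 * 2 * 1
= 16


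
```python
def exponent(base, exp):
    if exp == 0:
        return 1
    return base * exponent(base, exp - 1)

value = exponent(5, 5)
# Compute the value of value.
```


exponent(5, 5)
= 5 * exponent(5, 4)
= 5 * 5 * exponent(5, 3)
= 5 * 5 * 5 * exponent(5, 2)
= 5 * 5 * 5 * 5 * exponent(5, 1)
= 5 * 5 * 5 * 5 * 5 * exponent(5, 0)
= 5 * 5 * 5 * 5 * 5 * 1
= 3125


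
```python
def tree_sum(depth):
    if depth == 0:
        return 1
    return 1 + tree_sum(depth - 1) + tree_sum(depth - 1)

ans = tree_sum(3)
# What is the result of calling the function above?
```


tree_sum(3)
= 1 + tree_sum(2) + tree_sum(2)
= 1 + 2 * tree_sum(2)
tree_sum(k) = 2^(k+1) - 1
tree_sum(0) = 1
tree_sum(1) = 3
tree_sum(2) = 7
tree_sum(3) = 15
tree_sum(3) = 2^4 - 1 = 15


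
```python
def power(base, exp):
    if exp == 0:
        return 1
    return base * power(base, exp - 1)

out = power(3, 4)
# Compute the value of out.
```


power(3, 4)
= 3 * power(3, 3)
= 3 * 3 * power(3, 2)
= 3 * 3 * 3 * power(3, 1)
= 3 * 3 * 3 * 3 * power(3, 0)
= 3 * 3 * 3 * 3 * 1
= 81


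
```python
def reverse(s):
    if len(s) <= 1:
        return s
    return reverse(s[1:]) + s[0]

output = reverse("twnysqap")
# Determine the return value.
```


reverse("twnysqap")
= reverse("wnysqap") + "t"
= reverse("nysqap") + "w" + "t"
= reverse("ysqap") + "n" + "w" + "t"
= reverse("sqap") + "y" + "n" + "w" + "t"
= reverse("qap") + "s" + "y" + "n" + "w" + "t"
= reverse("ap") + "q" + "s" + "y" + "n" + "w" + "t"
= reverse("p") + "a" + "q" + "s" + "y" + "n" + "w" + "t"
= "p" + "a" + "q" + "s" + "y" + "n" + "w" + "t"
= "paqsynwt"


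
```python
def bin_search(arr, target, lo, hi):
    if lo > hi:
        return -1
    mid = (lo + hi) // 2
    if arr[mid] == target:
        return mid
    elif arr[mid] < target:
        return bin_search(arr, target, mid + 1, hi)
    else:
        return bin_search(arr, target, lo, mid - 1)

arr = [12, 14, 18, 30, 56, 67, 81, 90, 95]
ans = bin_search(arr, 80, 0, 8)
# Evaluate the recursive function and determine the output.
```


bin_search(arr, 80, 0, 8)
lo=0, hi=8, mid=4, arr[mid]=56
56 < 80, search right half
lo=5, hi=8, mid=6, arr[mid]=81
81 > 80, search left half
lo=5, hi=5, mid=5, arr[mid]=67
67 < 80, search right half
lo > hi, target not found, return -1
= -1


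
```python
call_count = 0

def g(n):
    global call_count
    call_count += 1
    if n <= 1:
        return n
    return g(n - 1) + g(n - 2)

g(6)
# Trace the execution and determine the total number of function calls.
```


g(6) calls g(5) and g(4); each non-base call branches into two more.
Let C(k) = total number of calls made by g(k), including the call to g(k) itself.
Base cases: C(0) = 1, C(1) = 1
Recurrence: C(k) = 1 + C(k-1) + C(k-2)
  C(2) = 1 + C(1) + C(0) = 1 + 1 + 1 = 3
  C(3) = 1 + C(2) + C(1) = 1 + 3 + 1 = 5
  C(4) = 1 + C(3) + C(2) = 1 + 5 + 3 = 9
  C(5) = 1 + C(4) + C(3) = 1 + 9 + 5 = 15
  C(6) = 1 + C(5) + C(4) = 1 + 15 + 9 = 25
Total calls = C(6) = 25


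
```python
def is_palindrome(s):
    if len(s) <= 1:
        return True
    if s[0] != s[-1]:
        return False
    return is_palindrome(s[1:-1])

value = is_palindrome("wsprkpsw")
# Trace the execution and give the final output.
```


is_palindrome("wsprkpsw")
"wsprkpsw": s[0]='w' == s[-1]='w' -> is_palindrome("sprkps")
"sprkps": s[0]='s' == s[-1]='s' -> is_palindrome("prkp")
"prkp": s[0]='p' == s[-1]='p' -> is_palindrome("rk")
"rk": s[0]='r' != s[-1]='k' -> False
= False


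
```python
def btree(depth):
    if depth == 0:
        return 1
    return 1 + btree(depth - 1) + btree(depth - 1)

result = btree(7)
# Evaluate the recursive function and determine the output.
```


btree(7)
= 1 + btree(6) + btree(6)
= 1 + 2 * btree(6)
btree(k) = 2^(k+1) - 1
btree(0) = 1
btree(1) = 3
btree(2) = 7
btree(3) = 15
btree(4) = 31
btree(7) = 2^8 - 1 = 255


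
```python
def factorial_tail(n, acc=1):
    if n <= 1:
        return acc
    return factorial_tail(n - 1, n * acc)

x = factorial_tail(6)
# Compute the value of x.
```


factorial_tail(6, 1)
= factorial_tail(5, 6 * 1) = factorial_tail(5, 6)
= factorial_tail(4, 5 * 6) = factorial_tail(4, 30)
= factorial_tail(3, 4 * 30) = factorial_tail(3, 120)
= factorial_tail(2, 3 * 120) = factorial_tail(2, 360)
= factorial_tail(1, 2 * 360) = factorial_tail(1, 720)
n <= 1, return acc = 720


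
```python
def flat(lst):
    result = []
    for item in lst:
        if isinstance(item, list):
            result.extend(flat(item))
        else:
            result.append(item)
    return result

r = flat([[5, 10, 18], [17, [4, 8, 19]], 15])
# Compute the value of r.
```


flat([[5, 10, 18], [17, [4, 8, 19]], 15])
Processing each element:
  [5, 10, 18] is a list -> flat recursively -> [5, 10, 18]
  [17, [4, 8, 19]] is a list -> flat recursively -> [17, 4, 8, 19]
  15 is not a list -> append 15
= [5, 10, 18, 17, 4, 8, 19, 15]


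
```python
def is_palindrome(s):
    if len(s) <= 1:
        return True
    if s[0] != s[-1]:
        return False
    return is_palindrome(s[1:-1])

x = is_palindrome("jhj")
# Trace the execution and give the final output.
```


is_palindrome("jhj")
"jhj": s[0]='j' == s[-1]='j' -> is_palindrome("h")
"h": len <= 1 -> True
= True


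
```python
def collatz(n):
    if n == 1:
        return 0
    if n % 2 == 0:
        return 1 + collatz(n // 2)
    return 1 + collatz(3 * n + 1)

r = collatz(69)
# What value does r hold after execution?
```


collatz(69)
69 is odd -> 3*69+1 = 208 -> collatz(208)
208 is even -> collatz(104)
104 is even -> collatz(52)
52 is even -> collatz(26)
26 is even -> collatz(13)
13 is odd -> 3*13+1 = 40 -> collatz(40)
40 is even -> collatz(20)
20 is even -> collatz(10)
10 is even -> collatz(5)
5 is odd -> 3*5+1 = 16 -> collatz(16)
16 is even -> collatz(8)
8 is even -> collatz(4)
4 is even -> collatz(2)
2 is even -> collatz(1)
Reached 1 after 14 steps
= 14


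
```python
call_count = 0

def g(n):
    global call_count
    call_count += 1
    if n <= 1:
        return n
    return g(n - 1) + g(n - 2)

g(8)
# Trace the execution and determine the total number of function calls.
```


g(8) calls g(7) and g(6); each non-base call branches into two more.
Let C(k) = total number of calls made by g(k), including the call to g(k) itself.
Base cases: C(0) = 1, C(1) = 1
Recurrence: C(k) = 1 + C(k-1) + C(k-2)
  C(2) = 1 + C(1) + C(0) = 1 + 1 + 1 = 3
  C(3) = 1 + C(2) + C(1) = 1 + 3 + 1 = 5
  C(4) = 1 + C(3) + C(2) = 1 + 5 + 3 = 9
  C(5) = 1 + C(4) + C(3) = 1 + 9 + 5 = 15
  C(6) = 1 + C(5) + C(4) = 1 + 15 + 9 = 25
  C(7) = 1 + C(6) + C(5) = 1 + 25 + 15 = 41
  C(8) = 1 + C(7) + C(6) = 1 + 41 + 25 = 67
Total calls = C(8) = 67


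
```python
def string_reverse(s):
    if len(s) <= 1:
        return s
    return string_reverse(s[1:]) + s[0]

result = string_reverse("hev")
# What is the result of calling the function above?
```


string_reverse("hev")
= string_reverse("ev") + "h"
= string_reverse("v") + "e" + "h"
= "v" + "e" + "h"
= "veh"


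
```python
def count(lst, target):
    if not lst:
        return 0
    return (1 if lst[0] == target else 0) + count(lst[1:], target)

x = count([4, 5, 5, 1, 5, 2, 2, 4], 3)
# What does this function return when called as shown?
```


count([4, 5, 5, 1, 5, 2, 2, 4], 3)
lst[0]=4 != 3: 0 + count([5, 5, 1, 5, 2, 2, 4], 3)
lst[0]=5 != 3: 0 + count([5, 1, 5, 2, 2, 4], 3)
lst[0]=5 != 3: 0 + count([1, 5, 2, 2, 4], 3)
lst[0]=1 != 3: 0 + count([5, 2, 2, 4], 3)
lst[0]=5 != 3: 0 + count([2, 2, 4], 3)
lst[0]=2 != 3: 0 + count([2, 4], 3)
lst[0]=2 != 3: 0 + count([4], 3)
lst[0]=4 != 3: 0 + count([], 3)
= 0


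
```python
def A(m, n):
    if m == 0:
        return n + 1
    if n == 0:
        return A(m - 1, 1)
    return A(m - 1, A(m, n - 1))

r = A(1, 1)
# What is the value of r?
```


A(1, 1)
= A(0, A(1, 0))
First compute A(1, 0) = 2
= A(0, 2)
= 3


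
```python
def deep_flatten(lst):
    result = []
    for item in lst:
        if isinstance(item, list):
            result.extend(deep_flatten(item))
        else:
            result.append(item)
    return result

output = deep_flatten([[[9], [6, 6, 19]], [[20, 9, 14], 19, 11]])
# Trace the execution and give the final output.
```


deep_flatten([[[9], [6, 6, 19]], [[20, 9, 14], 19, 11]])
Processing each element:
  [[9], [6, 6, 19]] is a list -> deep_flatten recursively -> [9, 6, 6, 19]
  [[20, 9, 14], 19, 11] is a list -> deep_flatten recursively -> [20, 9, 14, 19, 11]
= [9, 6, 6, 19, 20, 9, 14, 19, 11]


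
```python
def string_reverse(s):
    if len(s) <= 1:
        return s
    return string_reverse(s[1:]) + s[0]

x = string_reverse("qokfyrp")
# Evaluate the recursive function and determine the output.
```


string_reverse("qokfyrp")
= string_reverse("okfyrp") + "q"
= string_reverse("kfyrp") + "o" + "q"
= string_reverse("fyrp") + "k" + "o" + "q"
= string_reverse("yrp") + "f" + "k" + "o" + "q"
= string_reverse("rp") + "y" + "f" + "k" + "o" + "q"
= string_reverse("p") + "r" + "y" + "f" + "k" + "o" + "q"
= "p" + "r" + "y" + "f" + "k" + "o" + "q"
= "pryfkoq"


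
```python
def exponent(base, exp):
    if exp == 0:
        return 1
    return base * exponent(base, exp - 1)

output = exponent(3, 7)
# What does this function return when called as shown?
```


exponent(3, 7)
= 3 * exponent(3, 6)
= 3 * 3 * exponent(3, 5)
= 3 * 3 * 3 * exponent(3, 4)
= 3 * 3 * 3 * 3 * exponent(3, 3)
= 3 * 3 * 3 * 3 * 3 * exponent(3, 2)
= 3 * 3 * 3 * 3 * 3 * 3 * exponent(3, 1)
= 3 * 3 * 3 * 3 * 3 * 3 * 3 * exponent(3, 0)
= 3 * 3 * 3 * 3 * 3 * 3 * 3 * 1
= 2187


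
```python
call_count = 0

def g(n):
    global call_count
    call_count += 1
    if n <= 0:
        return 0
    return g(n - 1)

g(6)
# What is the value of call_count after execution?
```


g(6) calls g(5) calls ... calls g(0)
Total calls: 6 + 1 (for base case) = 7


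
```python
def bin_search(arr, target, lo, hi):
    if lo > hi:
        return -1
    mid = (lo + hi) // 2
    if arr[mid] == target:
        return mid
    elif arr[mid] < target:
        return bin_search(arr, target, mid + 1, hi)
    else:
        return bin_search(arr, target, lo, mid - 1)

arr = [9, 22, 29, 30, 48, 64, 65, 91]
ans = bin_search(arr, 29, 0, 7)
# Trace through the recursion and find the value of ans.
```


bin_search(arr, 29, 0, 7)
lo=0, hi=7, mid=3, arr[mid]=30
30 > 29, search left half
lo=0, hi=2, mid=1, arr[mid]=22
22 < 29, search right half
lo=2, hi=2, mid=2, arr[mid]=29
arr[2] == 29, found at index 2
= 2


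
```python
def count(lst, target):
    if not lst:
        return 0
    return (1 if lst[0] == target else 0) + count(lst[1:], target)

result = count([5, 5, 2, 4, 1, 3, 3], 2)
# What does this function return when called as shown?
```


count([5, 5, 2, 4, 1, 3, 3], 2)
lst[0]=5 != 2: 0 + count([5, 2, 4, 1, 3, 3], 2)
lst[0]=5 != 2: 0 + count([2, 4, 1, 3, 3], 2)
lst[0]=2 == 2: 1 + count([4, 1, 3, 3], 2)
lst[0]=4 != 2: 0 + count([1, 3, 3], 2)
lst[0]=1 != 2: 0 + count([3, 3], 2)
lst[0]=3 != 2: 0 + count([3], 2)
lst[0]=3 != 2: 0 + count([], 2)
= 1


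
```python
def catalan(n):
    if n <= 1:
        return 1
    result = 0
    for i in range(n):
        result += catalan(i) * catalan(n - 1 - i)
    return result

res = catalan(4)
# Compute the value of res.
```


catalan(4)
= sum of catalan(i) * catalan(4-1-i) for i in 0..3
First compute sub-values bottom-up:
  catalan(0) = 1, catalan(1) = 1
  catalan(2) = 1*1 + 1*1 = 2
  catalan(3) = 1*2 + 1*1 + 2*1 = 5
Now catalan(4):
  catalan(0)*catalan(3) = 1*5 = 5
  catalan(1)*catalan(2) = 1*2 = 2
  catalan(2)*catalan(1) = 2*1 = 2
  catalan(3)*catalan(0) = 5*1 = 5
= 5 + 2 + 2 + 5
= 14


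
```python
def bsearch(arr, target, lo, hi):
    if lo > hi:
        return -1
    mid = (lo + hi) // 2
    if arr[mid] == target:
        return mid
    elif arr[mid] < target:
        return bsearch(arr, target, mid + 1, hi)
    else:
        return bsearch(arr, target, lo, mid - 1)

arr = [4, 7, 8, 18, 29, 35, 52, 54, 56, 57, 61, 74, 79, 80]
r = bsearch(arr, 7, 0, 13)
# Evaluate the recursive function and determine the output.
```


bsearch(arr, 7, 0, 13)
lo=0, hi=13, mid=6, arr[mid]=52
52 > 7, search left half
lo=0, hi=5, mid=2, arr[mid]=8
8 > 7, search left half
lo=0, hi=1, mid=0, arr[mid]=4
4 < 7, search right half
lo=1, hi=1, mid=1, arr[mid]=7
arr[1] == 7, found at index 1
= 1


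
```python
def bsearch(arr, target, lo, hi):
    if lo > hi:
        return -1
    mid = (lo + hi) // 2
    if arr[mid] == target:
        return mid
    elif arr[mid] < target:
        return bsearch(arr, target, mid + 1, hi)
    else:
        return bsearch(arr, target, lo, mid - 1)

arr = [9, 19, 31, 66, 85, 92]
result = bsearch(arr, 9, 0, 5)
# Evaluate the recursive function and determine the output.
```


bsearch(arr, 9, 0, 5)
lo=0, hi=5, mid=2, arr[mid]=31
31 > 9, search left half
lo=0, hi=1, mid=0, arr[mid]=9
arr[0] == 9, found at index 0
= 0


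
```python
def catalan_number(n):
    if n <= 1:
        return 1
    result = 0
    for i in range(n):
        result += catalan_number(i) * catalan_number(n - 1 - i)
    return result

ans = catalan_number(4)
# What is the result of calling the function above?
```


catalan_number(4)
= sum of catalan_number(i) * catalan_number(4-1-i) for i in 0..3
First compute sub-values bottom-up:
  catalan_number(0) = 1, catalan_number(1) = 1
  catalan_number(2) = 1*1 + 1*1 = 2
  catalan_number(3) = 1*2 + 1*1 + 2*1 = 5
Now catalan_number(4):
  catalan_number(0)*catalan_number(3) = 1*5 = 5
  catalan_number(1)*catalan_number(2) = 1*2 = 2
  catalan_number(2)*catalan_number(1) = 2*1 = 2
  catalan_number(3)*catalan_number(0) = 5*1 = 5
= 5 + 2 + 2 + 5
= 14


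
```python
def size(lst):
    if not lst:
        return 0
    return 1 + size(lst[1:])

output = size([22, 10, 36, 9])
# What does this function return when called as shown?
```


size([22, 10, 36, 9])
= 1 + size([10, 36, 9])
= 1 + 1 + size([36, 9])
= 1 + 1 + 1 + size([9])
= 1 + 1 + 1 + 1 + size([])
= 1 + 1 + 1 + 1 + 0
= 4


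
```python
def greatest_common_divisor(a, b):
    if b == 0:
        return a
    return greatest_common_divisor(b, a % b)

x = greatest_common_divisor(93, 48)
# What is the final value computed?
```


greatest_common_divisor(93, 48)
= greatest_common_divisor(48, 93 % 48) = greatest_common_divisor(48, 45)
= greatest_common_divisor(45, 48 % 45) = greatest_common_divisor(45, 3)
= greatest_common_divisor(3, 45 % 3) = greatest_common_divisor(3, 0)
b == 0, return a = 3


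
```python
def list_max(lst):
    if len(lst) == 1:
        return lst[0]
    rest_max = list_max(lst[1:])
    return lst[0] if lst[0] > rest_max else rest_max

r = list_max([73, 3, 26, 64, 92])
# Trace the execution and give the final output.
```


list_max([73, 3, 26, 64, 92])
= compare 73 with list_max([3, 26, 64, 92])
= compare 3 with list_max([26, 64, 92])
= compare 26 with list_max([64, 92])
= compare 64 with list_max([92])
Base: list_max([92]) = 92
compare 64 with 92: max = 92
compare 26 with 92: max = 92
compare 3 with 92: max = 92
compare 73 with 92: max = 92
= 92


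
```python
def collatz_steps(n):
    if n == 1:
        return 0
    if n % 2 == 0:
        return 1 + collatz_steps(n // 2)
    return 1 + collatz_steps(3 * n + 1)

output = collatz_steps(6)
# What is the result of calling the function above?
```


collatz_steps(6)
6 is even -> collatz_steps(3)
3 is odd -> 3*3+1 = 10 -> collatz_steps(10)
10 is even -> collatz_steps(5)
5 is odd -> 3*5+1 = 16 -> collatz_steps(16)
16 is even -> collatz_steps(8)
8 is even -> collatz_steps(4)
4 is even -> collatz_steps(2)
2 is even -> collatz_steps(1)
Reached 1 after 8 steps
= 8


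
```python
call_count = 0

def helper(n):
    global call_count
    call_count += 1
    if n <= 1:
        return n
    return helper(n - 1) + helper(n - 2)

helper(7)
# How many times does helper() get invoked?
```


helper(7) calls helper(6) and helper(5); each non-base call branches into two more.
Let C(k) = total number of calls made by helper(k), including the call to helper(k) itself.
Base cases: C(0) = 1, C(1) = 1
Recurrence: C(k) = 1 + C(k-1) + C(k-2)
  C(2) = 1 + C(1) + C(0) = 1 + 1 + 1 = 3
  C(3) = 1 + C(2) + C(1) = 1 + 3 + 1 = 5
  C(4) = 1 + C(3) + C(2) = 1 + 5 + 3 = 9
  C(5) = 1 + C(4) + C(3) = 1 + 9 + 5 = 15
  C(6) = 1 + C(5) + C(4) = 1 + 15 + 9 = 25
  C(7) = 1 + C(6) + C(5) = 1 + 25 + 15 = 41
Total calls = C(7) = 41


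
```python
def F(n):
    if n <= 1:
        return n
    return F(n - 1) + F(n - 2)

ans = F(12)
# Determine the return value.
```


F(12)
= F(11) + F(10)
= (F(10) + F(9)) + F(10)
Computing bottom-up: F(0)=0, F(1)=1, F(2)=1, F(3)=2, F(4)=3, F(5)=5, F(6)=8, F(7)=13, F(8)=21, F(9)=34, F(10)=55, F(11)=89, F(12)=144
= 144


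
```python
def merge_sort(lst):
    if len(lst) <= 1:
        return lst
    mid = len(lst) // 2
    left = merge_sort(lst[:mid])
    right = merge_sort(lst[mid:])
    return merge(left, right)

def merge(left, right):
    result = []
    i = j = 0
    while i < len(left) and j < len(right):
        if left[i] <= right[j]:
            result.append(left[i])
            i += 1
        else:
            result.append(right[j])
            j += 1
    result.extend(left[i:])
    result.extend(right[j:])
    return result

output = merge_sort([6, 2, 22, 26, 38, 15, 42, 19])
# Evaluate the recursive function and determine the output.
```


merge_sort([6, 2, 22, 26, 38, 15, 42, 19])
Split into [6, 2, 22, 26] and [38, 15, 42, 19]
Left sorted: [2, 6, 22, 26]
Right sorted: [15, 19, 38, 42]
Merge [2, 6, 22, 26] and [15, 19, 38, 42]
= [2, 6, 15, 19, 22, 26, 38, 42]


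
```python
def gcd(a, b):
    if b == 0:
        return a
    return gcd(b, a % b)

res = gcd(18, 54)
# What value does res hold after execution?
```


gcd(18, 54)
= gcd(54, 18 % 54) = gcd(54, 18)
= gcd(18, 54 % 18) = gcd(18, 0)
b == 0, return a = 18


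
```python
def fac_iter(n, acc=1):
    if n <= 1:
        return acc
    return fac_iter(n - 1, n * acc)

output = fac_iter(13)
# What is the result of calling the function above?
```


fac_iter(13, 1)
= fac_iter(12, 13 * 1) = fac_iter(12, 13)
= fac_iter(11, 12 * 13) = fac_iter(11, 156)
= fac_iter(10, 11 * 156) = fac_iter(10, 1716)
= fac_iter(9, 10 * 1716) = fac_iter(9, 17160)
= fac_iter(8, 9 * 17160) = fac_iter(8, 154440)
= fac_iter(7, 8 * 154440) = fac_iter(7, 1235520)
= fac_iter(6, 7 * 1235520) = fac_iter(6, 8648640)
= fac_iter(5, 6 * 8648640) = fac_iter(5, 51891840)
= fac_iter(4, 5 * 51891840) = fac_iter(4, 259459200)
= fac_iter(3, 4 * 259459200) = fac_iter(3, 1037836800)
= fac_iter(2, 3 * 1037836800) = fac_iter(2, 3113510400)
= fac_iter(1, 2 * 3113510400) = fac_iter(1, 6227020800)
n <= 1, return acc = 6227020800


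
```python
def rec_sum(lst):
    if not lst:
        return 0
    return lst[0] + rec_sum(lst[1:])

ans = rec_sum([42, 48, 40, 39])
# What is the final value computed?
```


rec_sum([42, 48, 40, 39])
= 42 + rec_sum([48, 40, 39])
= 42 + 48 + rec_sum([40, 39])
= 42 + 48 + 40 + rec_sum([39])
= 42 + 48 + 40 + 39 + rec_sum([])
= 42 + 48 + 40 + 39 + 0
= 169


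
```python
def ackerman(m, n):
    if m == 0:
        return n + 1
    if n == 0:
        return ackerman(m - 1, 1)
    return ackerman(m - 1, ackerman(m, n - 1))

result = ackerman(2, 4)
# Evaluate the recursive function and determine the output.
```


ackerman(2, 4)
= ackerman(1, ackerman(2, 3))
First compute ackerman(2, 3) = 9
= ackerman(1, 9)
= 11


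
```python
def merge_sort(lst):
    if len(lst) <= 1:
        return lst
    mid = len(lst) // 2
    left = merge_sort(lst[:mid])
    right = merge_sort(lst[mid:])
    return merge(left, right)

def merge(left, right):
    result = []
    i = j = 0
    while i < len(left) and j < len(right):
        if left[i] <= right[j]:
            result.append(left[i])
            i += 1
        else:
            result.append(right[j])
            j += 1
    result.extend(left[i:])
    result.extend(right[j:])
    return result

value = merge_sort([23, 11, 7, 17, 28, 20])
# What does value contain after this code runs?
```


merge_sort([23, 11, 7, 17, 28, 20])
Split into [23, 11, 7] and [17, 28, 20]
Left sorted: [7, 11, 23]
Right sorted: [17, 20, 28]
Merge [7, 11, 23] and [17, 20, 28]
= [7, 11, 17, 20, 23, 28]


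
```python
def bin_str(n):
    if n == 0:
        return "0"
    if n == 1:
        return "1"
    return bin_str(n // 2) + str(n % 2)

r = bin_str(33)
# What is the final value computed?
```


bin_str(33)
= bin_str(16) + "1"
= bin_str(8) + "0" + "1"
= bin_str(4) + "0" + "0" + "1"
= bin_str(2) + "0" + "0" + "0" + "1"
= bin_str(1) + "0" + "0" + "0" + "0" + "1"
= "1" + "0" + "0" + "0" + "0" + "1"
= "100001"


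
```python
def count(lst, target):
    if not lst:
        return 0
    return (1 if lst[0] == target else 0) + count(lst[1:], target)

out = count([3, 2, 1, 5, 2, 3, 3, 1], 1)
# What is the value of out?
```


count([3, 2, 1, 5, 2, 3, 3, 1], 1)
lst[0]=3 != 1: 0 + count([2, 1, 5, 2, 3, 3, 1], 1)
lst[0]=2 != 1: 0 + count([1, 5, 2, 3, 3, 1], 1)
lst[0]=1 == 1: 1 + count([5, 2, 3, 3, 1], 1)
lst[0]=5 != 1: 0 + count([2, 3, 3, 1], 1)
lst[0]=2 != 1: 0 + count([3, 3, 1], 1)
lst[0]=3 != 1: 0 + count([3, 1], 1)
lst[0]=3 != 1: 0 + count([1], 1)
lst[0]=1 == 1: 1 + count([], 1)
= 2


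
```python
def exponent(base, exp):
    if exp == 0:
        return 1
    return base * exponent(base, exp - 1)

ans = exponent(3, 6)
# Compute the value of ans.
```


exponent(3, 6)
= 3 * exponent(3, 5)
= 3 * 3 * exponent(3, 4)
= 3 * 3 * 3 * exponent(3, 3)
= 3 * 3 * 3 * 3 * exponent(3, 2)
= 3 * 3 * 3 * 3 * 3 * exponent(3, 1)
= 3 * 3 * 3 * 3 * 3 * 3 * exponent(3, 0)
= 3 * 3 * 3 * 3 * 3 * 3 * 1
= 729


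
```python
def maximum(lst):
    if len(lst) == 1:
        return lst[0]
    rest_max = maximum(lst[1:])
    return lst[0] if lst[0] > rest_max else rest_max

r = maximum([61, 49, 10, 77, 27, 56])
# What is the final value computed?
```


maximum([61, 49, 10, 77, 27, 56])
= compare 61 with maximum([49, 10, 77, 27, 56])
= compare 49 with maximum([10, 77, 27, 56])
= compare 10 with maximum([77, 27, 56])
= compare 77 with maximum([27, 56])
= compare 27 with maximum([56])
Base: maximum([56]) = 56
compare 27 with 56: max = 56
compare 77 with 56: max = 77
compare 10 with 77: max = 77
compare 49 with 77: max = 77
compare 61 with 77: max = 77
= 77


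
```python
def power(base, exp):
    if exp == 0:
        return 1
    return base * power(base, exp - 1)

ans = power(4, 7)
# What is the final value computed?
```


power(4, 7)
= 4 * power(4, 6)
= 4 * 4 * power(4, 5)
= 4 * 4 * 4 * power(4, 4)
= 4 * 4 * 4 * 4 * power(4, 3)
= 4 * 4 * 4 * 4 * 4 * power(4, 2)
= 4 * 4 * 4 * 4 * 4 * 4 * power(4, 1)
= 4 * 4 * 4 * 4 * 4 * 4 * 4 * power(4, 0)
= 4 * 4 * 4 * 4 * 4 * 4 * 4 * 1
= 16384


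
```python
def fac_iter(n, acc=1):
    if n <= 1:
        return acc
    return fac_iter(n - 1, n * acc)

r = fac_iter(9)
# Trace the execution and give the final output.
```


fac_iter(9, 1)
= fac_iter(8, 9 * 1) = fac_iter(8, 9)
= fac_iter(7, 8 * 9) = fac_iter(7, 72)
= fac_iter(6, 7 * 72) = fac_iter(6, 504)
= fac_iter(5, 6 * 504) = fac_iter(5, 3024)
= fac_iter(4, 5 * 3024) = fac_iter(4, 15120)
= fac_iter(3, 4 * 15120) = fac_iter(3, 60480)
= fac_iter(2, 3 * 60480) = fac_iter(2, 181440)
= fac_iter(1, 2 * 181440) = fac_iter(1, 362880)
n <= 1, return acc = 362880


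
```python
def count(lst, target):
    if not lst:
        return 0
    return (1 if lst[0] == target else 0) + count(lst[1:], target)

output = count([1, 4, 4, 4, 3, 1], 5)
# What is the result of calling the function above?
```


count([1, 4, 4, 4, 3, 1], 5)
lst[0]=1 != 5: 0 + count([4, 4, 4, 3, 1], 5)
lst[0]=4 != 5: 0 + count([4, 4, 3, 1], 5)
lst[0]=4 != 5: 0 + count([4, 3, 1], 5)
lst[0]=4 != 5: 0 + count([3, 1], 5)
lst[0]=3 != 5: 0 + count([1], 5)
lst[0]=1 != 5: 0 + count([], 5)
= 0


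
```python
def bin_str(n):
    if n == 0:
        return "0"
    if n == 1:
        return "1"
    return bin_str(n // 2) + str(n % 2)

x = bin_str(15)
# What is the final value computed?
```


bin_str(15)
= bin_str(7) + "1"
= bin_str(3) + "1" + "1"
= bin_str(1) + "1" + "1" + "1"
= "1" + "1" + "1" + "1"
= "1111"


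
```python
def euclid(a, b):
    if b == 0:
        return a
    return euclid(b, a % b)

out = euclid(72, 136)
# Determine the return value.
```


euclid(72, 136)
= euclid(136, 72 % 136) = euclid(136, 72)
= euclid(72, 136 % 72) = euclid(72, 64)
= euclid(64, 72 % 64) = euclid(64, 8)
= euclid(8, 64 % 8) = euclid(8, 0)
b == 0, return a = 8


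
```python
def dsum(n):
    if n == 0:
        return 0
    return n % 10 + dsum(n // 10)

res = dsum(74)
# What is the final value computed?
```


dsum(74)
= 4 + dsum(7)
= 4 + 7 + dsum(0)
= 4 + 7 + 0
= 11


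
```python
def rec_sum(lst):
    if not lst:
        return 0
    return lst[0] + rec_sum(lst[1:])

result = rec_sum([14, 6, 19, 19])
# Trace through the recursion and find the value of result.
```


rec_sum([14, 6, 19, 19])
= 14 + rec_sum([6, 19, 19])
= 14 + 6 + rec_sum([19, 19])
= 14 + 6 + 19 + rec_sum([19])
= 14 + 6 + 19 + 19 + rec_sum([])
= 14 + 6 + 19 + 19 + 0
= 58


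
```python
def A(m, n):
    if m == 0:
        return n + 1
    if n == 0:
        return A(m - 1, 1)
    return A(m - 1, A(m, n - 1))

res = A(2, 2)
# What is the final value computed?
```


A(2, 2)
= A(1, A(2, 1))
First compute A(2, 1) = 5
= A(1, 5)
= 7


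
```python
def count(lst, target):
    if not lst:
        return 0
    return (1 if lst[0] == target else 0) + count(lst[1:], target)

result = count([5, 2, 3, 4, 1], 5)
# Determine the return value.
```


count([5, 2, 3, 4, 1], 5)
lst[0]=5 == 5: 1 + count([2, 3, 4, 1], 5)
lst[0]=2 != 5: 0 + count([3, 4, 1], 5)
lst[0]=3 != 5: 0 + count([4, 1], 5)
lst[0]=4 != 5: 0 + count([1], 5)
lst[0]=1 != 5: 0 + count([], 5)
= 1
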